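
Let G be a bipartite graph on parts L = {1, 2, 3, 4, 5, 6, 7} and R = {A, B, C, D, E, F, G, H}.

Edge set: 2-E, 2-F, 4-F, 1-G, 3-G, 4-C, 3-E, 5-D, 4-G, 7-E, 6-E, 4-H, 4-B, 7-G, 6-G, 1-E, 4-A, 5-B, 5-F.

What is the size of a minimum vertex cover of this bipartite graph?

{2, 4, 5, E, G} is a vertex cover of size 5: every edge has an endpoint in this set.
No smaller cover exists because 1–G, 2–F, 3–E, 4–A, 5–B is a matching of size 5, and a cover must include an endpoint of each of these disjoint edges (König's theorem).

5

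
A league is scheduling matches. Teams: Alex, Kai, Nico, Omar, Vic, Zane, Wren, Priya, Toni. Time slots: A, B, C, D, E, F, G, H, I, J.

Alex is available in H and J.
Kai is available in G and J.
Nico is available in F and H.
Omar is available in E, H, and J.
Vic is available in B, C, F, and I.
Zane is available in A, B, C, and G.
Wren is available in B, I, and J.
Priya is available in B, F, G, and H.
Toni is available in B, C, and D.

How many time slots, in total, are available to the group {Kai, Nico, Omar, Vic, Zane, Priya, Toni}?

The union of neighbours of {Kai, Nico, Omar, Vic, Zane, Priya, Toni} is {A, B, C, D, E, F, G, H, I, J}, which has 10 elements.
Since |N(S)| = 10 ≥ |S| = 7, Hall's condition holds for this subset.

10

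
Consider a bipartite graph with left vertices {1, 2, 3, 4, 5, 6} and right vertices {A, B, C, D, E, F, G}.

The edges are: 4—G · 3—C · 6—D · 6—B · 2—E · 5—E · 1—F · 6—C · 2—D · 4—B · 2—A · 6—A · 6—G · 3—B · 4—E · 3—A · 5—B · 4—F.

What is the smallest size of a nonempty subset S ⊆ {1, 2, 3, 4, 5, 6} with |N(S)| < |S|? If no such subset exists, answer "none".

A matching saturating every left vertex exists, for instance 1→F, 2→D, 3→C, 4→E, 5→B, 6→G.
By Hall's marriage theorem, this means |N(S)| ≥ |S| for every subset S, so no violating subset exists.

none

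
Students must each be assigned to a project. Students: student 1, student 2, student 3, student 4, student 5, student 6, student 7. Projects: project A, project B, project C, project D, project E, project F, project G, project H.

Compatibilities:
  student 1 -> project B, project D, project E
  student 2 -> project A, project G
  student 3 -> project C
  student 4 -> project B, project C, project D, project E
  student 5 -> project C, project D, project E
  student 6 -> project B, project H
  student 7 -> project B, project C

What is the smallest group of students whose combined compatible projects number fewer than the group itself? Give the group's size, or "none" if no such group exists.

5

Take S = {student 1, student 3, student 4, student 5, student 7}. Its neighbourhood is {project B, project C, project D, project E}, so |N(S)| = 4 < |S| = 5.
Every subset of size less than 5 has at least as many neighbours as members, so 5 is the minimum.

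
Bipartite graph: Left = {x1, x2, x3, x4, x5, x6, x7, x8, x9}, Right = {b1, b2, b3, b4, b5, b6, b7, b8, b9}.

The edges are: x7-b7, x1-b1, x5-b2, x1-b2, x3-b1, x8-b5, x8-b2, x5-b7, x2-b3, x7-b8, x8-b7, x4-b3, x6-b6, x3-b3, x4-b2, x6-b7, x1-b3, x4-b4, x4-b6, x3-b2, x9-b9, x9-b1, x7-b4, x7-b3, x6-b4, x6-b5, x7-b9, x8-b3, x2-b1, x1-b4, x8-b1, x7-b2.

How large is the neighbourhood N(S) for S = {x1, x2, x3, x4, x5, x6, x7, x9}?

9

The union of neighbours of {x1, x2, x3, x4, x5, x6, x7, x9} is {b1, b2, b3, b4, b5, b6, b7, b8, b9}, which has 9 elements.
Since |N(S)| = 9 ≥ |S| = 8, Hall's condition holds for this subset.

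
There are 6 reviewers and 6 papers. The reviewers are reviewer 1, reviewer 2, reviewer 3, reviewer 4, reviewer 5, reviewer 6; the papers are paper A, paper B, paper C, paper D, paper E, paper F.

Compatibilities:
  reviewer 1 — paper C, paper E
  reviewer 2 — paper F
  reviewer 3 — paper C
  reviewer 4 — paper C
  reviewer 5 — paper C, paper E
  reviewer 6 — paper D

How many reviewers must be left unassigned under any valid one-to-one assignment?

One maximum matching: reviewer 1–paper E, reviewer 2–paper F, reviewer 3–paper C, reviewer 6–paper D.
The set {reviewer 1, reviewer 3, reviewer 4, reviewer 5} has only 2 neighbours ({paper C, paper E}), so by Hall's theorem at most 4 of the 6 reviewers can be matched.
That matches 4 of the 6, leaving 2 unmatched; no matching can do better.

2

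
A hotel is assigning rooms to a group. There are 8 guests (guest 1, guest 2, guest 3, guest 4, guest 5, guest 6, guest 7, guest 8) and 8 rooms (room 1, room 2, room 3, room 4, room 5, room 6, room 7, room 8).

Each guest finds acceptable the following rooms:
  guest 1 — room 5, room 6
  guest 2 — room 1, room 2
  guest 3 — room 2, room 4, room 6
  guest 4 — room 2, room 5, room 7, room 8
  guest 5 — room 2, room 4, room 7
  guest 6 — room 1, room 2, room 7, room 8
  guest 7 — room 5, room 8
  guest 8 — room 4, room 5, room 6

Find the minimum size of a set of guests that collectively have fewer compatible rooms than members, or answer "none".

8

Take S = {guest 1, guest 2, guest 3, guest 4, guest 5, guest 6, guest 7, guest 8}. Its neighbourhood is {room 1, room 2, room 4, room 5, room 6, room 7, room 8}, so |N(S)| = 7 < |S| = 8.
Every subset of size less than 8 has at least as many neighbours as members, so 8 is the minimum.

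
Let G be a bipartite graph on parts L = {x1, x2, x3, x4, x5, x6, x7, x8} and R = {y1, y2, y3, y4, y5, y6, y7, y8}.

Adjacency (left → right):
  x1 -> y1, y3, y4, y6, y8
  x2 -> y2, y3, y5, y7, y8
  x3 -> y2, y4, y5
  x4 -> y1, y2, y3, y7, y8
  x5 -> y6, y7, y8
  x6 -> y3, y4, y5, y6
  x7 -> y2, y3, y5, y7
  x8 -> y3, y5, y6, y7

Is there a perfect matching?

A valid assignment of size 8: x1-y6, x2-y7, x3-y5, x4-y1, x5-y8, x6-y4, x7-y2, x8-y3.
Every left vertex is matched, so this is a perfect matching.

Yes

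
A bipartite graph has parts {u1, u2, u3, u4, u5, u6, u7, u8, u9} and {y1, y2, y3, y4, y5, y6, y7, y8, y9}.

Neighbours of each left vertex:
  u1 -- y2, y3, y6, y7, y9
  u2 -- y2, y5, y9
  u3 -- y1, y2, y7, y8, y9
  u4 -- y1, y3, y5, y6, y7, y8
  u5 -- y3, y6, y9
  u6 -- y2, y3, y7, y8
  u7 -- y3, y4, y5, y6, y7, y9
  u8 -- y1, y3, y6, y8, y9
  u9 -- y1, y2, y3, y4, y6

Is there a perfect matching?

Yes

One maximum matching: u1→y2, u2→y5, u3→y1, u4→y7, u5→y9, u6→y8, u7→y4, u8→y3, u9→y6.
All 9 left vertices are covered.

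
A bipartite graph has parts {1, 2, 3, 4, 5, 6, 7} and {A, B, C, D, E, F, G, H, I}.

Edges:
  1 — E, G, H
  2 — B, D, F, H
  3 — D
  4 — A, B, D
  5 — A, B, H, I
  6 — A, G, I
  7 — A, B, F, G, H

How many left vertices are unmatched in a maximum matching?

For example, pair 1–E, 2–F, 3–D, 4–A, 5–B, 6–I, 7–G.
This saturates every left vertex, so 7 is the maximum.
That matches 7 of the 7, leaving 0 unmatched; no matching can do better.

0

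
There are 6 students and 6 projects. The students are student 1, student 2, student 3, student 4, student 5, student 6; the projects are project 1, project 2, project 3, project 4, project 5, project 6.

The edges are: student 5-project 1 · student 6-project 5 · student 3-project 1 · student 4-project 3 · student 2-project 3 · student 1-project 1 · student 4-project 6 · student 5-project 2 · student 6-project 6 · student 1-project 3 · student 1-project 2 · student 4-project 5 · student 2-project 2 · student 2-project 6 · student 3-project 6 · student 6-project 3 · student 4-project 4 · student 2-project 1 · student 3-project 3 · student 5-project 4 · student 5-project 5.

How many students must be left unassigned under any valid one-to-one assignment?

One maximum matching: student 1-project 2, student 2-project 1, student 3-project 6, student 4-project 4, student 5-project 5, student 6-project 3.
All 6 students are matched, so no larger matching exists.
That matches 6 of the 6, leaving 0 unmatched; no matching can do better.

0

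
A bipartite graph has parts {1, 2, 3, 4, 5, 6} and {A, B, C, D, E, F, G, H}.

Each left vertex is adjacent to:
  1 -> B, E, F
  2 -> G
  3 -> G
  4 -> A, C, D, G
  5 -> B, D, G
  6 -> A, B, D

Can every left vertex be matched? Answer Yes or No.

The set {2, 3} has only 1 neighbour ({G}), so by Hall's theorem at most 5 of the 6 left vertices can be matched.
Hence no matching covers every left vertex.

No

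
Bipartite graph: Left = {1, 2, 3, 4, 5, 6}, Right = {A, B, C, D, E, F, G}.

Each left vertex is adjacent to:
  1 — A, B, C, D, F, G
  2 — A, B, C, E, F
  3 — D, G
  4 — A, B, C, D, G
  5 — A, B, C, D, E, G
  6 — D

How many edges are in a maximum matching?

6

For example, pair 1-F, 2-E, 3-G, 4-B, 5-A, 6-D.
This saturates every left vertex, so 6 is the maximum.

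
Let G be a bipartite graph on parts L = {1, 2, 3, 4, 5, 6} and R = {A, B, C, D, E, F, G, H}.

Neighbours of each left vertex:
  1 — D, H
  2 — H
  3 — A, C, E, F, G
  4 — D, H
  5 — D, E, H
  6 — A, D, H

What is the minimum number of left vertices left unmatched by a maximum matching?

A valid assignment of size 5: 1→D, 2→H, 3→G, 5→E, 6→A.
The set {1, 2, 4} has only 2 neighbours ({D, H}), so by Hall's theorem at most 5 of the 6 left vertices can be matched.
That matches 5 of the 6, leaving 1 unmatched; no matching can do better.

1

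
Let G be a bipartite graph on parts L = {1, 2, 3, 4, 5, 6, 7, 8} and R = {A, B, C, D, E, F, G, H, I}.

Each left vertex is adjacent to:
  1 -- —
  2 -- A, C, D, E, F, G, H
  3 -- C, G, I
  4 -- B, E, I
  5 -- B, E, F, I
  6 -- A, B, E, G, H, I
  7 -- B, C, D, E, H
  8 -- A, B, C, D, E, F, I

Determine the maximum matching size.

7

One maximum matching: 2–G, 3–C, 4–B, 5–F, 6–E, 7–H, 8–A.
The set {1} has only 0 neighbours (∅), so by Hall's theorem at most 7 of the 8 left vertices can be matched.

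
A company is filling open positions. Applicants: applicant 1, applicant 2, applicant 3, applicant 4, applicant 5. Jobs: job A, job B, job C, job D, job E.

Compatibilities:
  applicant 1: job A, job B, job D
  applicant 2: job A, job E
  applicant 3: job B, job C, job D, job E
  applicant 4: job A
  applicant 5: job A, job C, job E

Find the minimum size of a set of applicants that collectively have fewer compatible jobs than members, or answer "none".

none

A matching saturating every applicant exists, for instance applicant 1→job B, applicant 2→job E, applicant 3→job D, applicant 4→job A, applicant 5→job C.
By Hall's marriage theorem, this means |N(S)| ≥ |S| for every subset S, so no violating subset exists.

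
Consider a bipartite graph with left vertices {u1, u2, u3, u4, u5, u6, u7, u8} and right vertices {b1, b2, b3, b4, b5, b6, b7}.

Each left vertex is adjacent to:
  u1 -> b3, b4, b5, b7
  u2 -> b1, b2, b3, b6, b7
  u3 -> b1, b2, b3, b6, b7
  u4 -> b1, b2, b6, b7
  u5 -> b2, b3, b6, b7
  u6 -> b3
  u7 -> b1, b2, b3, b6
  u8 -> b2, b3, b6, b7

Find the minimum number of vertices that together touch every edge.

The 6 edges u1–b4, u2–b7, u3–b1, u4–b2, u5–b6, u6–b3 form a matching, so any vertex cover needs at least 6 vertices (one per matched edge).
Conversely {u1, b1, b2, b3, b6, b7} meets every edge and has exactly 6 vertices, so 6 is optimal.

6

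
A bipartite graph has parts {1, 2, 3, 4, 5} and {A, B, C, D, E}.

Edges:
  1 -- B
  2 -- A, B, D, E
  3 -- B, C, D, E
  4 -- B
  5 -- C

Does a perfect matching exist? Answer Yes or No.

The set {1, 4} has only 1 neighbour ({B}), so by Hall's theorem at most 4 of the 5 left vertices can be matched.
Hence no matching covers every left vertex.

No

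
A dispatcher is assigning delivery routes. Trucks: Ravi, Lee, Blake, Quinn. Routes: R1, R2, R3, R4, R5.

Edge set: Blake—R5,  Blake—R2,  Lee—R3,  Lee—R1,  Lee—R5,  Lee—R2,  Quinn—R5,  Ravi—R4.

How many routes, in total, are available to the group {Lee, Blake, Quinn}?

The union of neighbours of {Lee, Blake, Quinn} is {R1, R2, R3, R5}, which has 4 elements.
Since |N(S)| = 4 ≥ |S| = 3, Hall's condition holds for this subset.

4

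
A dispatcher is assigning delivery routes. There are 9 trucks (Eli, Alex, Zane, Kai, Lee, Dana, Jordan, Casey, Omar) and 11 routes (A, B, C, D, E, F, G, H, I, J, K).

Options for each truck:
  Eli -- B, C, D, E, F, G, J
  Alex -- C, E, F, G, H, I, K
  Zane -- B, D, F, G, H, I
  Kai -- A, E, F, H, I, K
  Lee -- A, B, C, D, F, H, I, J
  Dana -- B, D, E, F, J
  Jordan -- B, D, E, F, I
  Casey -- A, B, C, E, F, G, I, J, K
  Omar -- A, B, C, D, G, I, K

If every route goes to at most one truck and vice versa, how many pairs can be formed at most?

One maximum matching: Eli→J, Alex→E, Zane→H, Kai→K, Lee→F, Dana→B, Jordan→D, Casey→A, Omar→G.
This saturates every truck, so 9 is the maximum.

9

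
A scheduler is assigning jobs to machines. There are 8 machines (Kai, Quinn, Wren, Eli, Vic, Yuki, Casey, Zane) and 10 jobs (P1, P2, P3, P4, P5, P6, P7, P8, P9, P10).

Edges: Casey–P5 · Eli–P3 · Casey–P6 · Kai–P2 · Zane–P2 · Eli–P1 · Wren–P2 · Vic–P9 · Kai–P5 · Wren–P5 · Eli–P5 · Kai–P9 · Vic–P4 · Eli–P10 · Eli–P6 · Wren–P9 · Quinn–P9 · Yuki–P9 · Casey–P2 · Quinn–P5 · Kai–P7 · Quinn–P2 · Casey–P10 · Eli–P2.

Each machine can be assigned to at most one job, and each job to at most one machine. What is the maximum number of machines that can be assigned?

For example, pair Kai→P7, Quinn→P2, Wren→P5, Eli→P1, Vic→P4, Yuki→P9, Casey→P10.
The set {Quinn, Wren, Yuki, Zane} has only 3 neighbours ({P2, P5, P9}), so by Hall's theorem at most 7 of the 8 machines can be matched.

7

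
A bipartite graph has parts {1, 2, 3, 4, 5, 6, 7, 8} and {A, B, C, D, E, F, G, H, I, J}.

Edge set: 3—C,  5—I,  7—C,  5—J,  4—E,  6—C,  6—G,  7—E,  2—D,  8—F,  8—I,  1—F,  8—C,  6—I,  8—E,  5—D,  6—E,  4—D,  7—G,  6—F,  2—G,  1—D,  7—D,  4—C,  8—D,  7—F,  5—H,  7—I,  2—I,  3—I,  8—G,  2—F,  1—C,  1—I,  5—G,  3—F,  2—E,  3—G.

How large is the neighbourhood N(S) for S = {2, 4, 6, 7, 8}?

6

The union of neighbours of {2, 4, 6, 7, 8} is {C, D, E, F, G, I}, which has 6 elements.
Since |N(S)| = 6 ≥ |S| = 5, Hall's condition holds for this subset.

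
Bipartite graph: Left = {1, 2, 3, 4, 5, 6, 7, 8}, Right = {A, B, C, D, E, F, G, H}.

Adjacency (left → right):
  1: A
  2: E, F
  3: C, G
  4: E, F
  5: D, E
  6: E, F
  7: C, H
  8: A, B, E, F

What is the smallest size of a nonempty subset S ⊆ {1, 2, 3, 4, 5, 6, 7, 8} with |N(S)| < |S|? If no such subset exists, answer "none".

Take S = {2, 4, 6}. Its neighbourhood is {E, F}, so |N(S)| = 2 < |S| = 3.
Every subset of size less than 3 has at least as many neighbours as members, so 3 is the minimum.

3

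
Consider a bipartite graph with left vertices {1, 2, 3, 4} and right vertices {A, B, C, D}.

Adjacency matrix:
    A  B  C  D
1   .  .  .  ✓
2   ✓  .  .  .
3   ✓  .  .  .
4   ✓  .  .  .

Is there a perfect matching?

No

The set {2, 3, 4} has only 1 neighbour ({A}), so by Hall's theorem at most 2 of the 4 left vertices can be matched.
Hence no matching covers every left vertex.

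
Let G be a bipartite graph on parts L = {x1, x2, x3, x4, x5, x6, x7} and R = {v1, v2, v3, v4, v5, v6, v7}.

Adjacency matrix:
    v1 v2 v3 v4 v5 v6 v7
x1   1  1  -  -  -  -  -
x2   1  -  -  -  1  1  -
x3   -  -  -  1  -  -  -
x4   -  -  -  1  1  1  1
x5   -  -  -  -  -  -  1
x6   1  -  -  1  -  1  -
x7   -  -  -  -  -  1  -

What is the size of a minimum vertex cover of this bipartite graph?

6

The 6 edges x1–v2, x2–v1, x3–v4, x4–v5, x5–v7, x6–v6 form a matching, so any vertex cover needs at least 6 vertices (one per matched edge).
Conversely {x1, v1, v4, v5, v6, v7} meets every edge and has exactly 6 vertices, so 6 is optimal.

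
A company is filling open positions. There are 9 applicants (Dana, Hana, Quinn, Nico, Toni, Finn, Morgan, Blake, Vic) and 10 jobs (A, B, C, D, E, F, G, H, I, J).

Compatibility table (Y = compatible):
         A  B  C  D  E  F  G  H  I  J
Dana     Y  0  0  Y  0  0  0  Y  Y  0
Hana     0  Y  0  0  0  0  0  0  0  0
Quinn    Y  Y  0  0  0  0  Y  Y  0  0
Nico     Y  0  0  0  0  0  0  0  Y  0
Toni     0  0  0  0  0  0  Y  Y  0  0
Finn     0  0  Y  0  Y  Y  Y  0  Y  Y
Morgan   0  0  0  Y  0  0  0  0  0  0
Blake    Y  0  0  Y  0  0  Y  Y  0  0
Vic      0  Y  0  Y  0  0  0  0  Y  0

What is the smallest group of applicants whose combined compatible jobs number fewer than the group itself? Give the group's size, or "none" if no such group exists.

7

Take S = {Dana, Hana, Quinn, Nico, Toni, Morgan, Blake}. Its neighbourhood is {A, B, D, G, H, I}, so |N(S)| = 6 < |S| = 7.
Every subset of size less than 7 has at least as many neighbours as members, so 7 is the minimum.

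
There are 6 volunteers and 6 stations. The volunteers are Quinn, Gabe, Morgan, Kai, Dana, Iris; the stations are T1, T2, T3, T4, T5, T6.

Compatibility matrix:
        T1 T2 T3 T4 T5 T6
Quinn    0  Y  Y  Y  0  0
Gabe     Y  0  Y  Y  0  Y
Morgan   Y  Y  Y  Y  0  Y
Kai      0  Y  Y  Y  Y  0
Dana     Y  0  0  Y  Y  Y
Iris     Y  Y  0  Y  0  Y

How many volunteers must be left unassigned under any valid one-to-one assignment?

0

One maximum matching: Quinn–T4, Gabe–T1, Morgan–T3, Kai–T5, Dana–T6, Iris–T2.
All 6 volunteers are matched, so no larger matching exists.
That matches 6 of the 6, leaving 0 unmatched; no matching can do better.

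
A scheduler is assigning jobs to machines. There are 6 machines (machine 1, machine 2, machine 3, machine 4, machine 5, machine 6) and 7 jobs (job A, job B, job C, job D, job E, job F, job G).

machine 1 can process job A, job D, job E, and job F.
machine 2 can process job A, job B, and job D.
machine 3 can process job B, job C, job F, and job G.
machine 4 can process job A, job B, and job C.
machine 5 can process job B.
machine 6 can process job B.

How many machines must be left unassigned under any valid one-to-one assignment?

A valid assignment of size 5: machine 1→job F, machine 2→job D, machine 3→job G, machine 4→job A, machine 5→job B.
The set {machine 5, machine 6} has only 1 neighbour ({job B}), so by Hall's theorem at most 5 of the 6 machines can be matched.
That matches 5 of the 6, leaving 1 unmatched; no matching can do better.

1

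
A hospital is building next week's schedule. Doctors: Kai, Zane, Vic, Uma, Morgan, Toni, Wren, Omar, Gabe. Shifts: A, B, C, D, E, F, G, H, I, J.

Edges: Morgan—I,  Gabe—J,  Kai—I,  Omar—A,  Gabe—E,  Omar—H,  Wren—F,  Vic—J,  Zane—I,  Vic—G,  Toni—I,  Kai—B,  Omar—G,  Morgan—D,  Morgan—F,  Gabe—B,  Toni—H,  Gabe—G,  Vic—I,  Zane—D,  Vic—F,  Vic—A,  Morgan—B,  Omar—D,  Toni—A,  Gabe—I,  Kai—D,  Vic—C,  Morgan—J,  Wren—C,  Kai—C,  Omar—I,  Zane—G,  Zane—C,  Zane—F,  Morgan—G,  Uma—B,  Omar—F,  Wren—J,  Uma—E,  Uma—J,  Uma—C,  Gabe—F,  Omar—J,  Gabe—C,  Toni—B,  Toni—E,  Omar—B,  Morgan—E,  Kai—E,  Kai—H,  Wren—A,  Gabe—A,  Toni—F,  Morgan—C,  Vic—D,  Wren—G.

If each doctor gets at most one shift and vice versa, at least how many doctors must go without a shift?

0

A valid assignment of size 9: Kai→H, Zane→D, Vic→F, Uma→C, Morgan→B, Toni→E, Wren→A, Omar→G, Gabe→J.
This saturates every doctor, so 9 is the maximum.
That matches 9 of the 9, leaving 0 unmatched; no matching can do better.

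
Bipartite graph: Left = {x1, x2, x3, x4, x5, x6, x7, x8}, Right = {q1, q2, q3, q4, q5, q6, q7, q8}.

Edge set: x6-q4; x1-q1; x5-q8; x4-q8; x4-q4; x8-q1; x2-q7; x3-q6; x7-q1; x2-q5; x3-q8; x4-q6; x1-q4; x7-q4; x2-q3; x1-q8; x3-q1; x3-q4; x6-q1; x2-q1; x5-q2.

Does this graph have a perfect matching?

The set {x1, x3, x4, x6, x7, x8} has only 4 neighbours ({q1, q4, q6, q8}), so by Hall's theorem at most 6 of the 8 left vertices can be matched.
Hence no matching covers every left vertex.

No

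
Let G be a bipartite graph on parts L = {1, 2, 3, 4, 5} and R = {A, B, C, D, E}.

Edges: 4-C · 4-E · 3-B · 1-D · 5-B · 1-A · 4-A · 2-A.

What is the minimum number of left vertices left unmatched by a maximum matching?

1

One maximum matching: 1→D, 2→A, 3→B, 4→E.
The set {3, 5} has only 1 neighbour ({B}), so by Hall's theorem at most 4 of the 5 left vertices can be matched.
That matches 4 of the 5, leaving 1 unmatched; no matching can do better.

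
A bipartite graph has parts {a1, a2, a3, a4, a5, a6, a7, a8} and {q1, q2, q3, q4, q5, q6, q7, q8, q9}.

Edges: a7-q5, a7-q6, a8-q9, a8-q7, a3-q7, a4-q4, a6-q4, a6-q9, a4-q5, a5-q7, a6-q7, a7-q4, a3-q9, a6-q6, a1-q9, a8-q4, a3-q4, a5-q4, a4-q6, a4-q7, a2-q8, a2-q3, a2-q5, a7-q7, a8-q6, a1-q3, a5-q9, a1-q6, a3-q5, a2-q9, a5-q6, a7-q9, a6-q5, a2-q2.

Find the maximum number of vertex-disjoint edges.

7

A valid assignment of size 7: a1–q3, a2–q8, a3–q4, a4–q5, a5–q7, a6–q6, a7–q9.
The set {a3, a4, a5, a6, a7, a8} has only 5 neighbours ({q4, q5, q6, q7, q9}), so by Hall's theorem at most 7 of the 8 left vertices can be matched.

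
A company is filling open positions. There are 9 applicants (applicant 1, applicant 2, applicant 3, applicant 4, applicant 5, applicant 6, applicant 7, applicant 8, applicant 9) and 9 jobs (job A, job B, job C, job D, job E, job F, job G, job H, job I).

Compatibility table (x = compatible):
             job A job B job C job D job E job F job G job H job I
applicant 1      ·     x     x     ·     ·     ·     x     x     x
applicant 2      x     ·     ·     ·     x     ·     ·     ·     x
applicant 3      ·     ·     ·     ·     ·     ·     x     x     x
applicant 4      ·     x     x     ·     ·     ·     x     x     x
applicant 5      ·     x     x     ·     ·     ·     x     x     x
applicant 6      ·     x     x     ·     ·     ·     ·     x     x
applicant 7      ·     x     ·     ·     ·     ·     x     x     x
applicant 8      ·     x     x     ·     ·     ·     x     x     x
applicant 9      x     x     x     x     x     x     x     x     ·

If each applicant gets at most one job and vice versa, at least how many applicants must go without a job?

For example, pair applicant 1-job C, applicant 2-job A, applicant 3-job I, applicant 4-job G, applicant 5-job B, applicant 6-job H, applicant 9-job F.
The set {applicant 1, applicant 3, applicant 4, applicant 5, applicant 6, applicant 7, applicant 8} has only 5 neighbours ({job B, job C, job G, job H, job I}), so by Hall's theorem at most 7 of the 9 applicants can be matched.
That matches 7 of the 9, leaving 2 unmatched; no matching can do better.

2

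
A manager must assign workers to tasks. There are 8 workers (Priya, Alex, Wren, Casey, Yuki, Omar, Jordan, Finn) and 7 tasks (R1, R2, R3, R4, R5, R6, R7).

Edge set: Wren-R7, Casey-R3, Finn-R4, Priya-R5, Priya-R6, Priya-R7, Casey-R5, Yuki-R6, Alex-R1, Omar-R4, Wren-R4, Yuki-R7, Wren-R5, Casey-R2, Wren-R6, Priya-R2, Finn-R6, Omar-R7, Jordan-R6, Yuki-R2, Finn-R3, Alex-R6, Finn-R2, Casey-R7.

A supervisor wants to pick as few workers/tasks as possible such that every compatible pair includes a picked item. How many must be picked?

7

A maximum matching has 7 edges (e.g. Priya–R2, Alex–R1, Wren–R5, Casey–R3, Yuki–R7, Omar–R4, Jordan–R6).
By König's theorem the minimum vertex cover has the same size. One such cover is {Alex, R2, R3, R4, R5, R6, R7}.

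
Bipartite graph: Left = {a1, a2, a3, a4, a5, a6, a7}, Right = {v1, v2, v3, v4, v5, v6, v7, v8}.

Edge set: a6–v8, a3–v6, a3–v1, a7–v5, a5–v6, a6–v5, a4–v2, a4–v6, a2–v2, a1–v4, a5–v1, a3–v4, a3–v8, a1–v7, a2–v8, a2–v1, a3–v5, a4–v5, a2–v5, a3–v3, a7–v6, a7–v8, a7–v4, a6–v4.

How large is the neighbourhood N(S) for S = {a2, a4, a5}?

5

The union of neighbours of {a2, a4, a5} is {v1, v2, v5, v6, v8}, which has 5 elements.
Since |N(S)| = 5 ≥ |S| = 3, Hall's condition holds for this subset.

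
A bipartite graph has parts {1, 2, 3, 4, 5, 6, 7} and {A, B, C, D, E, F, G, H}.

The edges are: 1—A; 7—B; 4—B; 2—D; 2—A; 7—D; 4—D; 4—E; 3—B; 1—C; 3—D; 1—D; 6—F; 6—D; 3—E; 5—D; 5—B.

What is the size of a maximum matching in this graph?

One maximum matching: 1–C, 2–A, 3–D, 4–E, 5–B, 6–F.
The set {3, 4, 5, 7} has only 3 neighbours ({B, D, E}), so by Hall's theorem at most 6 of the 7 left vertices can be matched.

6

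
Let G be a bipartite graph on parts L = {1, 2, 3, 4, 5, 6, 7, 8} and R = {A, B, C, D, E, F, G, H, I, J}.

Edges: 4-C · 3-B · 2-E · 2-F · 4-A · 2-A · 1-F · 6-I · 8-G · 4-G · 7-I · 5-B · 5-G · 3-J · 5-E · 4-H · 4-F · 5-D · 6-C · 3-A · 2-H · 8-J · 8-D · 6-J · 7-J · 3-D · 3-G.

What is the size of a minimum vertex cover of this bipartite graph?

8

{1, 2, 3, 4, 5, 6, 7, 8} is a vertex cover of size 8: every edge has an endpoint in this set.
No smaller cover exists because 1–F, 2–H, 3–G, 4–A, 5–B, 6–C, 7–I, 8–J is a matching of size 8, and a cover must include an endpoint of each of these disjoint edges (König's theorem).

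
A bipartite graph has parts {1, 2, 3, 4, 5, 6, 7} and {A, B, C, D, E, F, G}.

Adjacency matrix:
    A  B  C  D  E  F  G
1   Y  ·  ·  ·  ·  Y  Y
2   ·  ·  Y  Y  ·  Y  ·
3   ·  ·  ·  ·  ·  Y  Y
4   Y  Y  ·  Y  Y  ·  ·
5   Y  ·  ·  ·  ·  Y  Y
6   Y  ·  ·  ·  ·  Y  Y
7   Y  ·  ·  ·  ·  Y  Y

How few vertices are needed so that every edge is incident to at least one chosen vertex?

5

A maximum matching has 5 edges (e.g. 1–A, 2–C, 3–G, 4–B, 5–F).
By König's theorem the minimum vertex cover has the same size. One such cover is {2, 4, A, F, G}.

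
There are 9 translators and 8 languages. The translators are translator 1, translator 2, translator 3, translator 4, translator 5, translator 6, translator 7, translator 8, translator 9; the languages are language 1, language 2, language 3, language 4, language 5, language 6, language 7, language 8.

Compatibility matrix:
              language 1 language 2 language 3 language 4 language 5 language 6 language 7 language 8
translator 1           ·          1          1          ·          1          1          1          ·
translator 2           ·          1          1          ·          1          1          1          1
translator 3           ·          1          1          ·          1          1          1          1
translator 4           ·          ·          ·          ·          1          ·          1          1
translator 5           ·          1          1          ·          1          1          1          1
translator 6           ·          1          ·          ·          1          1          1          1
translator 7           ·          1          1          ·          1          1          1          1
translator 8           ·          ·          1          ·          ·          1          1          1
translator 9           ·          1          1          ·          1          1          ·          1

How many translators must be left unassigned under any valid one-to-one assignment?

One maximum matching: translator 1–language 6, translator 2–language 5, translator 3–language 3, translator 4–language 7, translator 5–language 8, translator 6–language 2.
The set {translator 1, translator 2, translator 3, translator 4, translator 5, translator 6, translator 7, translator 8, translator 9} has only 6 neighbours ({language 2, language 3, language 5, language 6, language 7, language 8}), so by Hall's theorem at most 6 of the 9 translators can be matched.
That matches 6 of the 9, leaving 3 unmatched; no matching can do better.

3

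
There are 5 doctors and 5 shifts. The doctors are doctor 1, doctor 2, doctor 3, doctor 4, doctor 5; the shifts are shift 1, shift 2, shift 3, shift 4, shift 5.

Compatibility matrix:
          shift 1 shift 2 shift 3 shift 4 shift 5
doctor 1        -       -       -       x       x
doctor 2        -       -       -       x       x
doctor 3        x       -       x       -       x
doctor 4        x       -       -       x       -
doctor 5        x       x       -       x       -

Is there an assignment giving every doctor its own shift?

Yes

For example, pair doctor 1→shift 4, doctor 2→shift 5, doctor 3→shift 3, doctor 4→shift 1, doctor 5→shift 2.
Every doctor is matched, so this is a perfect matching.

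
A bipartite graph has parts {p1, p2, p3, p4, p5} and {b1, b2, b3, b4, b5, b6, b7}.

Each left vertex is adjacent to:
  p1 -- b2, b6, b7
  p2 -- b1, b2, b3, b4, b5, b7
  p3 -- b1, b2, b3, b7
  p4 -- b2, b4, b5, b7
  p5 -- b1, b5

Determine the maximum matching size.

For example, pair p1-b6, p2-b1, p3-b3, p4-b7, p5-b5.
This saturates every left vertex, so 5 is the maximum.

5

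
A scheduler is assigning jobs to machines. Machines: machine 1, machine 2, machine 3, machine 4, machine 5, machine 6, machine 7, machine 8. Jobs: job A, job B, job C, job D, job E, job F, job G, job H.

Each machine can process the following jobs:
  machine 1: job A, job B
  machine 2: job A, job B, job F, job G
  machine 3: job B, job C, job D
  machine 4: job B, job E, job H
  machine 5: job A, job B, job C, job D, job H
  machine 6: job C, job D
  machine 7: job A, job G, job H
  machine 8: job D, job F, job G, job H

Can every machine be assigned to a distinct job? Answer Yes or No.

Yes

One maximum matching: machine 1–job B, machine 2–job F, machine 3–job D, machine 4–job E, machine 5–job H, machine 6–job C, machine 7–job A, machine 8–job G.
Every machine is matched, so this is a perfect matching.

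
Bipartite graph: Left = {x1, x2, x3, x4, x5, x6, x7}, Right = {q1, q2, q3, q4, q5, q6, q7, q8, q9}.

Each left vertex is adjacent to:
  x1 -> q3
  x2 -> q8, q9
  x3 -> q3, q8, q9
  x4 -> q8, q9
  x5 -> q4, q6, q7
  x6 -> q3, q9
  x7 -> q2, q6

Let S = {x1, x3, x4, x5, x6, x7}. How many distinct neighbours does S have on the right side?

The union of neighbours of {x1, x3, x4, x5, x6, x7} is {q2, q3, q4, q6, q7, q8, q9}, which has 7 elements.
Since |N(S)| = 7 ≥ |S| = 6, Hall's condition holds for this subset.

7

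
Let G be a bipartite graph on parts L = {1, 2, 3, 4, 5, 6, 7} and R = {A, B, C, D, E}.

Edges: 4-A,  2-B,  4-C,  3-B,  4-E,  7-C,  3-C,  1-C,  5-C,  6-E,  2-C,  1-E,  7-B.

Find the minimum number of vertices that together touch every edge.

4

{4, B, C, E} is a vertex cover of size 4: every edge has an endpoint in this set.
No smaller cover exists because 1–E, 2–C, 3–B, 4–A is a matching of size 4, and a cover must include an endpoint of each of these disjoint edges (König's theorem).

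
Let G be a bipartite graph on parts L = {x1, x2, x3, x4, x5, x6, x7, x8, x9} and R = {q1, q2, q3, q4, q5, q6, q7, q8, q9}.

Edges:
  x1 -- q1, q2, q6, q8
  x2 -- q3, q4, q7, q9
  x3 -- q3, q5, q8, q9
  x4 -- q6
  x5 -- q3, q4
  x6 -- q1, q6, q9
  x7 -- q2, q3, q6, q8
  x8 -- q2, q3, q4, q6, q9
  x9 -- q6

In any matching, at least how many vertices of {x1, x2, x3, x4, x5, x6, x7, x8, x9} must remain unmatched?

One maximum matching: x1→q8, x2→q7, x3→q5, x4→q6, x5→q4, x6→q1, x7→q2, x8→q9.
The set {x4, x9} has only 1 neighbour ({q6}), so by Hall's theorem at most 8 of the 9 left vertices can be matched.
That matches 8 of the 9, leaving 1 unmatched; no matching can do better.

1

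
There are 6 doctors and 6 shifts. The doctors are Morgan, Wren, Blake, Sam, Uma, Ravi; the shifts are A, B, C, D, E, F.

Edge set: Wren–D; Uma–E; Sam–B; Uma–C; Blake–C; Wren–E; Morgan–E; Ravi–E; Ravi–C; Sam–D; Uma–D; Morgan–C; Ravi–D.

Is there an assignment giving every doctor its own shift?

No

The set {Morgan, Wren, Blake, Uma, Ravi} has only 3 neighbours ({C, D, E}), so by Hall's theorem at most 4 of the 6 doctors can be matched.
Hence no matching covers every doctor.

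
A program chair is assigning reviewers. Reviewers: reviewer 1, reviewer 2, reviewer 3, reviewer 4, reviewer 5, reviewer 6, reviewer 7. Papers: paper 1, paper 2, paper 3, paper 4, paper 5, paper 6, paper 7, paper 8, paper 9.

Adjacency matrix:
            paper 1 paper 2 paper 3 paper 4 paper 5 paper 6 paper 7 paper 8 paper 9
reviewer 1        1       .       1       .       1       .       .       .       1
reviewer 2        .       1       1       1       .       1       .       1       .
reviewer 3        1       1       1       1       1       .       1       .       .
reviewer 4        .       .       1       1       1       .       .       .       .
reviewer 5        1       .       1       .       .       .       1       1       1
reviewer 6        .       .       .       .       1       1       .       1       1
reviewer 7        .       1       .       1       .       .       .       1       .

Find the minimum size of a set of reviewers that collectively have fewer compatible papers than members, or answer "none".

none

A matching saturating every reviewer exists, for instance reviewer 1→paper 1, reviewer 2→paper 2, reviewer 3→paper 5, reviewer 4→paper 3, reviewer 5→paper 8, reviewer 6→paper 6, reviewer 7→paper 4.
By Hall's marriage theorem, this means |N(S)| ≥ |S| for every subset S, so no violating subset exists.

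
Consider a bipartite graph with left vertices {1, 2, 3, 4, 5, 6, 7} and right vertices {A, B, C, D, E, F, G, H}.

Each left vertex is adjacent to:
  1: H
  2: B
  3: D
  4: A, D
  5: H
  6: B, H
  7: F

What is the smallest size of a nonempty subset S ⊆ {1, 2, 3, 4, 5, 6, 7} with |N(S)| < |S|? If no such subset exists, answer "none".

2

Take S = {1, 5}. Its neighbourhood is {H}, so |N(S)| = 1 < |S| = 2.
No single vertex violates Hall's condition since each has at least one neighbour, so 2 is the minimum.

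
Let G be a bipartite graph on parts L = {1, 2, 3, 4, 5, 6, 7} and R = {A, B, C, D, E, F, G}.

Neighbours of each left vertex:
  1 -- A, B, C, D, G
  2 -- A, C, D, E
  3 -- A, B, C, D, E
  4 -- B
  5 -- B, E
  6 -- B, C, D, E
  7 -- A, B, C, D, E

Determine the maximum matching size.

One maximum matching: 1–G, 2–D, 3–A, 4–B, 5–E, 6–C.
The set {2, 3, 4, 5, 6, 7} has only 5 neighbours ({A, B, C, D, E}), so by Hall's theorem at most 6 of the 7 left vertices can be matched.

6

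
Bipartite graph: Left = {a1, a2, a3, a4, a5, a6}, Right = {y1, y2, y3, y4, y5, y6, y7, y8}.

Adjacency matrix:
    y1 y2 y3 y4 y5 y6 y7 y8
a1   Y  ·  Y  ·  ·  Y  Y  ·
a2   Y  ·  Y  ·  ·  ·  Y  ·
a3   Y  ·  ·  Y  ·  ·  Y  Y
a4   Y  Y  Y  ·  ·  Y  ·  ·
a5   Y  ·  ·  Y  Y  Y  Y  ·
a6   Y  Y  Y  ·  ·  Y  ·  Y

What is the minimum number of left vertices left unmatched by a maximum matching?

For example, pair a1→y3, a2→y1, a3→y7, a4→y2, a5→y4, a6→y6.
This saturates every left vertex, so 6 is the maximum.
That matches 6 of the 6, leaving 0 unmatched; no matching can do better.

0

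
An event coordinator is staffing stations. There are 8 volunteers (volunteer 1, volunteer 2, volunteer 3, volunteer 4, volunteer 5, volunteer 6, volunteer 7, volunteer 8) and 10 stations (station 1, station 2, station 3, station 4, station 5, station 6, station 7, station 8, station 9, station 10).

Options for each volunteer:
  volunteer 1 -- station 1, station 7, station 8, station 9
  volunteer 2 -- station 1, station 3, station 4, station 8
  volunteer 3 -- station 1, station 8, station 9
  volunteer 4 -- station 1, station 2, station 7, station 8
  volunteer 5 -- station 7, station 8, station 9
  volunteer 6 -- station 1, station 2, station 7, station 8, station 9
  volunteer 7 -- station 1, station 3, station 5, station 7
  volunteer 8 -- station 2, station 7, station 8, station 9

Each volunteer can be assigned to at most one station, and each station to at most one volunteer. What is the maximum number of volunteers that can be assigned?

One maximum matching: volunteer 1–station 1, volunteer 2–station 4, volunteer 3–station 9, volunteer 4–station 2, volunteer 5–station 8, volunteer 6–station 7, volunteer 7–station 3.
The set {volunteer 1, volunteer 3, volunteer 4, volunteer 5, volunteer 6, volunteer 8} has only 5 neighbours ({station 1, station 2, station 7, station 8, station 9}), so by Hall's theorem at most 7 of the 8 volunteers can be matched.

7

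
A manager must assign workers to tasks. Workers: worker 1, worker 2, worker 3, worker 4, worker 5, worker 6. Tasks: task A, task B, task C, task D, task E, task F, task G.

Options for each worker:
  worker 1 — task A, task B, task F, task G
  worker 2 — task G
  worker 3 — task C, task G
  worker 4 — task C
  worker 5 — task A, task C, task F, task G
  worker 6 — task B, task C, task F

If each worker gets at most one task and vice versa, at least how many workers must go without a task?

A valid assignment of size 5: worker 1–task B, worker 2–task G, worker 3–task C, worker 5–task A, worker 6–task F.
The set {worker 2, worker 3, worker 4} has only 2 neighbours ({task C, task G}), so by Hall's theorem at most 5 of the 6 workers can be matched.
That matches 5 of the 6, leaving 1 unmatched; no matching can do better.

1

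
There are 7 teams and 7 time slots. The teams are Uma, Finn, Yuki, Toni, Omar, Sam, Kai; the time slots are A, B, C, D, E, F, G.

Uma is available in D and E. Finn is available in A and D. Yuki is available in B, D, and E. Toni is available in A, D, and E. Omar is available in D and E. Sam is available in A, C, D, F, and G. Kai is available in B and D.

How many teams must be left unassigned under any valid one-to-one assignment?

2

A valid assignment of size 5: Uma–D, Finn–A, Yuki–B, Toni–E, Sam–G.
The set {Uma, Finn, Yuki, Toni, Omar, Kai} has only 4 neighbours ({A, B, D, E}), so by Hall's theorem at most 5 of the 7 teams can be matched.
That matches 5 of the 7, leaving 2 unmatched; no matching can do better.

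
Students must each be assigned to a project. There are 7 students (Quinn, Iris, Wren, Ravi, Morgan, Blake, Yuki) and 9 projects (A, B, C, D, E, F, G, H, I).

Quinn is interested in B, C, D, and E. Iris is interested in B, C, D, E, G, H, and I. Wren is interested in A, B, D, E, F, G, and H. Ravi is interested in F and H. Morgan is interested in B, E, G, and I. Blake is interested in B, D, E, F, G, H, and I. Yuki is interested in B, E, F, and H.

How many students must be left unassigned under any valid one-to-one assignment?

0

For example, pair Quinn–B, Iris–E, Wren–A, Ravi–F, Morgan–I, Blake–G, Yuki–H.
This saturates every student, so 7 is the maximum.
That matches 7 of the 7, leaving 0 unmatched; no matching can do better.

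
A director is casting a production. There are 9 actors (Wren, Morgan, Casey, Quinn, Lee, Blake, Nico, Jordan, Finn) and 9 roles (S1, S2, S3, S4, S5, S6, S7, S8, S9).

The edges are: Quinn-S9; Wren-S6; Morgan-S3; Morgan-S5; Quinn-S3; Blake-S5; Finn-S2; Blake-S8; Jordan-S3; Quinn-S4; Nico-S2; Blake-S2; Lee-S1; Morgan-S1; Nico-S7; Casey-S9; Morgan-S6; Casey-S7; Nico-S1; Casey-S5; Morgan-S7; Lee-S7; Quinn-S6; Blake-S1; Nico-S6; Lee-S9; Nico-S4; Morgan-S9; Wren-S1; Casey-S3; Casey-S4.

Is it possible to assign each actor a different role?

Yes

One maximum matching: Wren-S1, Morgan-S5, Casey-S4, Quinn-S6, Lee-S9, Blake-S8, Nico-S7, Jordan-S3, Finn-S2.
All 9 actors are covered.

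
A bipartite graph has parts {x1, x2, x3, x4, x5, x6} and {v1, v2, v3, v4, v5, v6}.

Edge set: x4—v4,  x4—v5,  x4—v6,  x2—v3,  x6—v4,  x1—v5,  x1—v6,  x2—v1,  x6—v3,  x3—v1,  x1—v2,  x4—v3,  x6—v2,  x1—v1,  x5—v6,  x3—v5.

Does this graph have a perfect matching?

For example, pair x1-v1, x2-v3, x3-v5, x4-v4, x5-v6, x6-v2.
Every left vertex is matched, so this is a perfect matching.

Yes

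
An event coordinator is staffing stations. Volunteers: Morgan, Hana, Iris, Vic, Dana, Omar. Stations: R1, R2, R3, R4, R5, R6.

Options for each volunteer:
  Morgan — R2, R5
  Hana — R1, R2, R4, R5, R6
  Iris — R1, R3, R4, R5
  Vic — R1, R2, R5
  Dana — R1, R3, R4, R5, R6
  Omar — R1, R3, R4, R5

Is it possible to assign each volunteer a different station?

Yes

One maximum matching: Morgan–R2, Hana–R6, Iris–R5, Vic–R1, Dana–R3, Omar–R4.
Every volunteer is matched, so this is a perfect matching.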